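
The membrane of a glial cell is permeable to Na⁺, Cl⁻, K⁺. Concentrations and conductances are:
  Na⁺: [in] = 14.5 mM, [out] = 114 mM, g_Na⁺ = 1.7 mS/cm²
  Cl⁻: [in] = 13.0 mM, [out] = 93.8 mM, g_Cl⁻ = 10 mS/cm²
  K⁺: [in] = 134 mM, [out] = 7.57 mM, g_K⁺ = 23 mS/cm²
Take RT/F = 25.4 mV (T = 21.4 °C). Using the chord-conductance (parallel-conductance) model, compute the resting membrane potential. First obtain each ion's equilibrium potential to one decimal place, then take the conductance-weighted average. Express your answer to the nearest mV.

-60 mV

E_Na⁺ = (25.4/1)·ln(114/14.5) = 52.4 mV
E_Cl⁻ = (25.4/-1)·ln(93.8/13.0) = -50.2 mV
E_K⁺ = (25.4/1)·ln(7.57/134) = -73.0 mV
Vm = (Σ gᵢEᵢ)/(Σ gᵢ) = (1.7·52.4 + 10·-50.2 + 23·-73.0) / (1.7 + 10 + 23)
= -2091.92 / 34.7 = -60.29 mV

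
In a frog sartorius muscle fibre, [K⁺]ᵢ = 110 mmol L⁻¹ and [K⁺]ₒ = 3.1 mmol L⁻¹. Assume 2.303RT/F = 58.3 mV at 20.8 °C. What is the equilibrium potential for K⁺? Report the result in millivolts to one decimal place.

-90.4 mV

E = (58.3/z) · log₁₀([K⁺]_out/[K⁺]_in) with z = +1.
= (58.3/1) · log₁₀(3.1/110) = 58.30 · log₁₀(0.02818)
= 58.30 · (-1.5500) = -90.37 mV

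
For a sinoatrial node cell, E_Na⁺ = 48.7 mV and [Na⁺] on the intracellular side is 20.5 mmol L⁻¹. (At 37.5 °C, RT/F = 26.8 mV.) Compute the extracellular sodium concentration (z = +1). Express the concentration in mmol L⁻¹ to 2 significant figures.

Nernst: E = (26.8/1) · ln([out]/[in]), so ln([out]/[in]) = 48.7 × 1 / 26.8 = 1.8172.
[out]/[in] = e^(1.8172) = 6.154.
[out] = 6.154 × 20.5 = 126.2 mmol L⁻¹.

130 mmol L⁻¹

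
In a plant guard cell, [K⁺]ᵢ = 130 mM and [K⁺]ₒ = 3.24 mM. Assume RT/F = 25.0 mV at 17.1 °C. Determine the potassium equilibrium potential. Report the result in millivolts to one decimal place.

-92.3 mV

E = (25.0/z) · ln([K⁺]_out/[K⁺]_in) with z = +1.
= (25.0/1) · ln(3.24/130) = 25.00 · ln(0.02492)
= 25.00 · (-3.6920) = -92.30 mV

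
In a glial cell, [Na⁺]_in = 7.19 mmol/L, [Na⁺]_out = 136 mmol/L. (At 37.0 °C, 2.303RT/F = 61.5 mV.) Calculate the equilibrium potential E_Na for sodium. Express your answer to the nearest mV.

79 mV

E = (61.5/z) · log₁₀([Na⁺]_out/[Na⁺]_in) with z = +1.
= (61.5/1) · log₁₀(136/7.19) = 61.50 · log₁₀(18.92)
= 61.50 · (1.2768) = 78.52 mV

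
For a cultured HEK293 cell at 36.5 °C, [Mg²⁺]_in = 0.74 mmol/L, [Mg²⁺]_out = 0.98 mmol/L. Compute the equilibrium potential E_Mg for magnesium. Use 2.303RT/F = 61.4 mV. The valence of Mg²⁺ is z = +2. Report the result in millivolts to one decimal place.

E = (61.4/z) · log₁₀([Mg²⁺]_out/[Mg²⁺]_in) with z = +2.
= (61.4/2) · log₁₀(0.98/0.74) = 30.70 · log₁₀(1.324)
= 30.70 · (0.1220) = 3.75 mV

3.7 mV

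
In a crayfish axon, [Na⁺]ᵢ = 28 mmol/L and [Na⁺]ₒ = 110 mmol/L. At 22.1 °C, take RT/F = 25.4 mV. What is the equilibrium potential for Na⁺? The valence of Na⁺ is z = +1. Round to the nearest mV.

35 mV

E = (25.4/z) · ln([Na⁺]_out/[Na⁺]_in) with z = +1.
= (25.4/1) · ln(110/28) = 25.40 · ln(3.929)
= 25.40 · (1.3683) = 34.75 mV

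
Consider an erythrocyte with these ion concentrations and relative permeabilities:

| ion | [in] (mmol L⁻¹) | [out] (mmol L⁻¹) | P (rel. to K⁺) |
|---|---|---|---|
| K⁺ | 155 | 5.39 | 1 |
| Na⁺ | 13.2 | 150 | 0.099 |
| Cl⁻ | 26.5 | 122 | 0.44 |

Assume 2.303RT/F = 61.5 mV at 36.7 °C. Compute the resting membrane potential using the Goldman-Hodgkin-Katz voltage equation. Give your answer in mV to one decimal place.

-50.3 mV

Vm = 61.5 · log₁₀[(Σ P·[cation]ₒ + Σ P·[anion]ᵢ) / (Σ P·[cation]ᵢ + Σ P·[anion]ₒ)]
Numerator = 1×5.39 + 0.099×150 + 0.44×26.5 = 31.9
Denominator = 1×155 + 0.099×13.2 + 0.44×122 = 210
Vm = 61.5 · log₁₀(0.15191) = 61.5 × (-0.8184) = -50.33 mV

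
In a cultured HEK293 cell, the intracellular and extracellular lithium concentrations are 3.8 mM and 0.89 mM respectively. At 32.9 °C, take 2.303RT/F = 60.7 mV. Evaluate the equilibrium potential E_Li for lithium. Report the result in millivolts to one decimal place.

-38.3 mV

E = (60.7/z) · log₁₀([Li⁺]_out/[Li⁺]_in) with z = +1.
= (60.7/1) · log₁₀(0.89/3.8) = 60.70 · log₁₀(0.2342)
= 60.70 · (-0.6304) = -38.26 mV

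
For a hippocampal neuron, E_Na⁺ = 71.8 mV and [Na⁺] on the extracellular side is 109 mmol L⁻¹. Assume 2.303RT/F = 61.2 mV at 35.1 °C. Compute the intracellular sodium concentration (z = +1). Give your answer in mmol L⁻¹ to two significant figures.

7.3 mmol L⁻¹

Nernst: E = (61.2/1) · log₁₀([out]/[in]), so log₁₀([out]/[in]) = 71.8 × 1 / 61.2 = 1.1732.
[out]/[in] = 10^(1.1732) = 14.9.
[in] = 109 / 14.9 = 7.315 mmol L⁻¹.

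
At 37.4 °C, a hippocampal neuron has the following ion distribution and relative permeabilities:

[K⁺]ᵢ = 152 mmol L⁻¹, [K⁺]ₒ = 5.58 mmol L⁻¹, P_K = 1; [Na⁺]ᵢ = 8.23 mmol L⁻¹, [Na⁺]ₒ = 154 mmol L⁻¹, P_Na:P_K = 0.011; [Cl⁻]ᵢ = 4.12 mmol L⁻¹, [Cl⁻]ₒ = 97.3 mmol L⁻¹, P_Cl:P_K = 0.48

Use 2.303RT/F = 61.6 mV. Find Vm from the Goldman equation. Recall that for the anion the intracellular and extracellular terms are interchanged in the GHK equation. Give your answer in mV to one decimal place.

Vm = 61.6 · log₁₀[(Σ P·[cation]ₒ + Σ P·[anion]ᵢ) / (Σ P·[cation]ᵢ + Σ P·[anion]ₒ)]
Numerator = 1×5.58 + 0.011×154 + 0.48×4.12 = 9.252
Denominator = 1×152 + 0.011×8.23 + 0.48×97.3 = 198.8
Vm = 61.6 · log₁₀(0.046539) = 61.6 × (-1.3322) = -82.06 mV

-82.1 mV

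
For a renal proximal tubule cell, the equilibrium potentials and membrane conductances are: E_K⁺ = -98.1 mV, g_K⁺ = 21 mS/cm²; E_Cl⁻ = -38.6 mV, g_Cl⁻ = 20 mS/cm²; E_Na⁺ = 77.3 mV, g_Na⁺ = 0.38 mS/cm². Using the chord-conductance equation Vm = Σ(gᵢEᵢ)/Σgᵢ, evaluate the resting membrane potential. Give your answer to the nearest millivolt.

-68 mV

Σ gᵢEᵢ = 21·(-98.1) + 20·(-38.6) + 0.38·(77.3) = -2802.73
Σ gᵢ = 21 + 20 + 0.38 = 41.38
Vm = -2802.73 / 41.38 = -67.73 mV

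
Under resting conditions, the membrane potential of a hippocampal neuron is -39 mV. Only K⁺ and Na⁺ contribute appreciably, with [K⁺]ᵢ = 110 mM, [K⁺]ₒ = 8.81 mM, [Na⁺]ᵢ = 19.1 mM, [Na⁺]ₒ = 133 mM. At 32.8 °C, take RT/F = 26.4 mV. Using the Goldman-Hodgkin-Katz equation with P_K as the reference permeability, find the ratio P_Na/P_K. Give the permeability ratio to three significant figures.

0.127

Let α = P_Na/P_K. GHK: Vm = 26.4·ln[(Kₒ + α·Naₒ)/(Kᵢ + α·Naᵢ)].
e^(Vm/26.4) = e^(-39.0/26.4) = 0.22826
So 0.22826·(Kᵢ + α·Naᵢ) = Kₒ + α·Naₒ → α = (0.22826·110.0 − 8.81) / (133.0 − 0.22826·19.1)
α = (25.11 − 8.81) / (133.0 − 4.36) = 16.3/128.6 = 0.1267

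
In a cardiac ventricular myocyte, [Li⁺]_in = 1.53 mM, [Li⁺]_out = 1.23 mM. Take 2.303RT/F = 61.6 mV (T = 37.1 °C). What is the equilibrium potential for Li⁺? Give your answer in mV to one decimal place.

E = (61.6/z) · log₁₀([Li⁺]_out/[Li⁺]_in) with z = +1.
= (61.6/1) · log₁₀(1.23/1.53) = 61.60 · log₁₀(0.8039)
= 61.60 · (-0.0948) = -5.84 mV

-5.8 mV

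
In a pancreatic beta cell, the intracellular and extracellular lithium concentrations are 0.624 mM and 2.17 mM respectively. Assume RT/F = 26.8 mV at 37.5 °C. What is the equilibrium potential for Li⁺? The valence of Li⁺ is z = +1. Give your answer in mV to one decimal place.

33.4 mV

E = (26.8/z) · ln([Li⁺]_out/[Li⁺]_in) with z = +1.
= (26.8/1) · ln(2.17/0.624) = 26.80 · ln(3.478)
= 26.80 · (1.2463) = 33.40 mV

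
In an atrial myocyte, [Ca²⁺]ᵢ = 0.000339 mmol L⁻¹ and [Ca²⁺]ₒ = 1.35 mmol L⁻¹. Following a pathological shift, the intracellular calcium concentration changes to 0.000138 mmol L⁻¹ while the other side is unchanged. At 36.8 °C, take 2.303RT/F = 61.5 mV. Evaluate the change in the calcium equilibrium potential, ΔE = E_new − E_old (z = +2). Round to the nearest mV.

E_old = (61.5/2)·log₁₀(1.35/0.000339) = 110.70 mV
E_new = (61.5/2)·log₁₀(1.35/0.000138) = 122.71 mV
ΔE = 122.71 − (110.70) = 12.00 mV

12 mV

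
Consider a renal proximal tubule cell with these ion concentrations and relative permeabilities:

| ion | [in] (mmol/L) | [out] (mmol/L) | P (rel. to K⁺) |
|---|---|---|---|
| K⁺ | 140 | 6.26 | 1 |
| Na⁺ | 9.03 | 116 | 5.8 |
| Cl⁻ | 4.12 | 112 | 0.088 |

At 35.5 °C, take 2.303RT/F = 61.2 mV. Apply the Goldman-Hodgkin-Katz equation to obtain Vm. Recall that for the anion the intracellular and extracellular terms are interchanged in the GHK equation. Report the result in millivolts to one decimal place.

32.2 mV

Vm = 61.2 · log₁₀[(Σ P·[cation]ₒ + Σ P·[anion]ᵢ) / (Σ P·[cation]ᵢ + Σ P·[anion]ₒ)]
Numerator = 1×6.26 + 5.8×116 + 0.088×4.12 = 679.4
Denominator = 1×140 + 5.8×9.03 + 0.088×112 = 202.2
Vm = 61.2 · log₁₀(3.3597) = 61.2 × (0.5263) = 32.21 mV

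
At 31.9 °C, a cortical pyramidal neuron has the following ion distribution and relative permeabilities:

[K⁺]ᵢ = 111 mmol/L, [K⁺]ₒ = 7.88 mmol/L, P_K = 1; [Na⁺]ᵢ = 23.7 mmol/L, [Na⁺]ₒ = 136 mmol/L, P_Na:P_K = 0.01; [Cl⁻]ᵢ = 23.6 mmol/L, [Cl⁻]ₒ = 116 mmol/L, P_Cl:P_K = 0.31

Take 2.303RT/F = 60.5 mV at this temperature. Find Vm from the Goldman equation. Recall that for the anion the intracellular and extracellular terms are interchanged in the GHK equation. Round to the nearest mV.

Vm = 60.5 · log₁₀[(Σ P·[cation]ₒ + Σ P·[anion]ᵢ) / (Σ P·[cation]ᵢ + Σ P·[anion]ₒ)]
Numerator = 1×7.88 + 0.01×136 + 0.31×23.6 = 16.56
Denominator = 1×111 + 0.01×23.7 + 0.31×116 = 147.2
Vm = 60.5 · log₁₀(0.11248) = 60.5 × (-0.9489) = -57.41 mV

-57 mV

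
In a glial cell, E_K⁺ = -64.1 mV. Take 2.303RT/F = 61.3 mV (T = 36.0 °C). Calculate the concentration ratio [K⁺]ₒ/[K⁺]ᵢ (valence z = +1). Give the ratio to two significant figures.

log₁₀([out]/[in]) = E·z/(61.3) = -64.1 × 1 / 61.3 = -1.0457
[out]/[in] = 10^(-1.0457) = 0.09002

0.090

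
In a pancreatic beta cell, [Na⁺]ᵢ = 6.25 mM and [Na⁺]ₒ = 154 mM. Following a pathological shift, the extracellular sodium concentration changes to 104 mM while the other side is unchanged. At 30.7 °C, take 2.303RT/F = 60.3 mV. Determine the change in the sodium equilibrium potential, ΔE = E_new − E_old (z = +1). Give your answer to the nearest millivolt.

-10 mV

E_old = (60.3/1)·log₁₀(154/6.25) = 83.92 mV
E_new = (60.3/1)·log₁₀(104/6.25) = 73.64 mV
ΔE = 73.64 − (83.92) = -10.28 mV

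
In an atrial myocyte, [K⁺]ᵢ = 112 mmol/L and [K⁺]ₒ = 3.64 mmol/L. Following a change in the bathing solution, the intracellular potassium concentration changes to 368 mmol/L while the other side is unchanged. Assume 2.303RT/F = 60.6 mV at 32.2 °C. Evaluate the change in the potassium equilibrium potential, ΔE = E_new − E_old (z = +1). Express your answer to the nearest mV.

E_old = (60.6/1)·log₁₀(3.64/112) = -90.18 mV
E_new = (60.6/1)·log₁₀(3.64/368) = -121.49 mV
ΔE = -121.49 − (-90.18) = -31.31 mV

-31 mV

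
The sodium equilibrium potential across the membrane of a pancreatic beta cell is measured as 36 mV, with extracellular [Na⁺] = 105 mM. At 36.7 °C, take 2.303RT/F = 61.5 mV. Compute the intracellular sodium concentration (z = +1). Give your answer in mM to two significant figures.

27 mM

Nernst: E = (61.5/1) · log₁₀([out]/[in]), so log₁₀([out]/[in]) = 36.0 × 1 / 61.5 = 0.5854.
[out]/[in] = 10^(0.5854) = 3.849.
[in] = 105 / 3.849 = 27.28 mM.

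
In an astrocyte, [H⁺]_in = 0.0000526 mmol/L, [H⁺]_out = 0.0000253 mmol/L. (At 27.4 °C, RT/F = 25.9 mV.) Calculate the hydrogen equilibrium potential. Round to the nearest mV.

E = (25.9/z) · ln([H⁺]_out/[H⁺]_in) with z = +1.
= (25.9/1) · ln(0.0000253/0.0000526) = 25.90 · ln(0.481)
= 25.90 · (-0.7319) = -18.96 mV

-19 mV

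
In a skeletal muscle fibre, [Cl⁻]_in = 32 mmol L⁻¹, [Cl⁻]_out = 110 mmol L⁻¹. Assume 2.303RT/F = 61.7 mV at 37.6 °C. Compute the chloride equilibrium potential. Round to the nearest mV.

E = (61.7/z) · log₁₀([Cl⁻]_out/[Cl⁻]_in) with z = -1.
For an anion, dividing by z = -1 reverses the sign.
= (61.7/-1) · log₁₀(110/32) = -61.70 · log₁₀(3.438)
= -61.70 · (0.5362) = -33.09 mV

-33 mV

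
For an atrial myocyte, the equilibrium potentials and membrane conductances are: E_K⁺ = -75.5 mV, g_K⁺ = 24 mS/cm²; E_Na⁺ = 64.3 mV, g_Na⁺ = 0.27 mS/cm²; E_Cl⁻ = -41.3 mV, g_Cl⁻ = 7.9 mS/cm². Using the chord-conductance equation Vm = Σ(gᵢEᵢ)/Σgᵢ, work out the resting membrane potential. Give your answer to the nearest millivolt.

-66 mV

Σ gᵢEᵢ = 24·(-75.5) + 0.27·(64.3) + 7.9·(-41.3) = -2120.91
Σ gᵢ = 24 + 0.27 + 7.9 = 32.17
Vm = -2120.91 / 32.17 = -65.93 mV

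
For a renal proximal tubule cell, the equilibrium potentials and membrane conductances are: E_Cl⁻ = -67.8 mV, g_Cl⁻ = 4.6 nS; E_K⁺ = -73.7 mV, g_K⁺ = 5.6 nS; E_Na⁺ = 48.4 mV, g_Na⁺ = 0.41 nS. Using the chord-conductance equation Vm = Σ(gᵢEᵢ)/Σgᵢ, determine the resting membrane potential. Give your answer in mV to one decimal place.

Σ gᵢEᵢ = 4.6·(-67.8) + 5.6·(-73.7) + 0.41·(48.4) = -704.76
Σ gᵢ = 4.6 + 5.6 + 0.41 = 10.61
Vm = -704.76 / 10.61 = -66.42 mV

-66.4 mV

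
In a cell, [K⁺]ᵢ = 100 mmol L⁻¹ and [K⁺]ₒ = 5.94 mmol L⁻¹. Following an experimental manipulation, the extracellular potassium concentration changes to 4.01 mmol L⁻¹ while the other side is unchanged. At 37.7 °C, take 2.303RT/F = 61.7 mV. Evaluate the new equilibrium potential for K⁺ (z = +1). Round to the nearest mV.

-86 mV

After the shift: [K⁺]_out = 4.01, [K⁺]_in = 100 mmol L⁻¹.
E_new = (61.7/1)·log₁₀(4.01/100) = 61.70 · (-1.3969) = -86.19 mV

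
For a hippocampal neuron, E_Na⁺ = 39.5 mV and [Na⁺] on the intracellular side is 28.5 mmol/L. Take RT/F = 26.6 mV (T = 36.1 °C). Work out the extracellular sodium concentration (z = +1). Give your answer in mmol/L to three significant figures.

126 mmol/L

Nernst: E = (26.6/1) · ln([out]/[in]), so ln([out]/[in]) = 39.5 × 1 / 26.6 = 1.4850.
[out]/[in] = e^(1.4850) = 4.415.
[out] = 4.415 × 28.5 = 125.8 mmol/L.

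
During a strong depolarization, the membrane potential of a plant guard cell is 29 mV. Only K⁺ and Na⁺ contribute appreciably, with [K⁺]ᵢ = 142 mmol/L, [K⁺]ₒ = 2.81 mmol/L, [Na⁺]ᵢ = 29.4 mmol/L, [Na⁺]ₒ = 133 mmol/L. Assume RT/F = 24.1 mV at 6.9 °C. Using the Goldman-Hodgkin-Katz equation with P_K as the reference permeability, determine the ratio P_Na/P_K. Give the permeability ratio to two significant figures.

Let α = P_Na/P_K. GHK: Vm = 24.1·ln[(Kₒ + α·Naₒ)/(Kᵢ + α·Naᵢ)].
e^(Vm/24.1) = e^(29.0/24.1) = 3.3312
So 3.3312·(Kᵢ + α·Naᵢ) = Kₒ + α·Naₒ → α = (3.3312·142.0 − 2.81) / (133.0 − 3.3312·29.4)
α = (473 − 2.81) / (133.0 − 97.94) = 470.2/35.06 = 13.41

13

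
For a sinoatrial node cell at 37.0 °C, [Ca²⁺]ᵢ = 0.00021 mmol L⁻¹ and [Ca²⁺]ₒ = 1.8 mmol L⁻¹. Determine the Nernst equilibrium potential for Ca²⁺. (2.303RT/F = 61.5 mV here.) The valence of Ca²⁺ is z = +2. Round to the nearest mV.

121 mV

E = (61.5/z) · log₁₀([Ca²⁺]_out/[Ca²⁺]_in) with z = +2.
= (61.5/2) · log₁₀(1.8/0.00021) = 30.75 · log₁₀(8571)
= 30.75 · (3.9331) = 120.94 mV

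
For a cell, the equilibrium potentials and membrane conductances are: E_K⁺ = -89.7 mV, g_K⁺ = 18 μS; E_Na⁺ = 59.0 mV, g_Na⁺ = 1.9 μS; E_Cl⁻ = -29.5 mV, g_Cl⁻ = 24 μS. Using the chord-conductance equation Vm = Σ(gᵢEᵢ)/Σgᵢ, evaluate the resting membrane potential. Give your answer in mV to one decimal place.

-50.4 mV

Σ gᵢEᵢ = 18·(-89.7) + 1.9·(59.0) + 24·(-29.5) = -2210.50
Σ gᵢ = 18 + 1.9 + 24 = 43.9
Vm = -2210.50 / 43.9 = -50.35 mV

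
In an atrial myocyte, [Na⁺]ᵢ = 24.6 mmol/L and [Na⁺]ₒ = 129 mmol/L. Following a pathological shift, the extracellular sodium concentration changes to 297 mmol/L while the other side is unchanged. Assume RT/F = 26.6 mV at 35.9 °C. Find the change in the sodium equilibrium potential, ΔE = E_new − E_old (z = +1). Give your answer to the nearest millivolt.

E_old = (26.6/1)·ln(129/24.6) = 44.08 mV
E_new = (26.6/1)·ln(297/24.6) = 66.26 mV
ΔE = 66.26 − (44.08) = 22.18 mV

22 mV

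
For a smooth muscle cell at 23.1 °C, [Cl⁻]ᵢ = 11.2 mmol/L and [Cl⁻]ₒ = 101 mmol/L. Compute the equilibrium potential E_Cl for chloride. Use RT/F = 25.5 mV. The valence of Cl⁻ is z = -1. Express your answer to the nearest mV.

E = (25.5/z) · ln([Cl⁻]_out/[Cl⁻]_in) with z = -1.
For an anion, dividing by z = -1 reverses the sign.
= (25.5/-1) · ln(101/11.2) = -25.50 · ln(9.018)
= -25.50 · (2.1992) = -56.08 mV

-56 mV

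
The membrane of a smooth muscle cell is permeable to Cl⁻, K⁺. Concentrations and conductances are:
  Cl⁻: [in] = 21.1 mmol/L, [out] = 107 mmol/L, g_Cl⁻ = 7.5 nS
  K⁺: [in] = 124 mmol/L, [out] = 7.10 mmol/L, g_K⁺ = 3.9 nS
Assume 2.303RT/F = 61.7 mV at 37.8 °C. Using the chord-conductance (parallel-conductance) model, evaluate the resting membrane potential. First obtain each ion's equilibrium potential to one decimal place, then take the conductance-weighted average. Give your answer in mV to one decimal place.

E_Cl⁻ = (61.7/-1)·log₁₀(107/21.1) = -43.5 mV
E_K⁺ = (61.7/1)·log₁₀(7.10/124) = -76.6 mV
Vm = (Σ gᵢEᵢ)/(Σ gᵢ) = (7.5·-43.5 + 3.9·-76.6) / (7.5 + 3.9)
= -624.99 / 11.4 = -54.82 mV

-54.8 mV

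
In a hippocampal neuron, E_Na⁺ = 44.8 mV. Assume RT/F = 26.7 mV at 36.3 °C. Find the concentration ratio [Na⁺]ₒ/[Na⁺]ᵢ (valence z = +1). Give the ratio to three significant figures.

5.35

ln([out]/[in]) = E·z/(26.7) = 44.8 × 1 / 26.7 = 1.6779
[out]/[in] = e^(1.6779) = 5.354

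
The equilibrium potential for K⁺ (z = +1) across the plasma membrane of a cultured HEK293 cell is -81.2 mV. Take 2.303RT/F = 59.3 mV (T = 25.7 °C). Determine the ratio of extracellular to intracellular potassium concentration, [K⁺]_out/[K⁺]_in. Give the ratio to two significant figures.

0.043

log₁₀([out]/[in]) = E·z/(59.3) = -81.2 × 1 / 59.3 = -1.3693
[out]/[in] = 10^(-1.3693) = 0.04273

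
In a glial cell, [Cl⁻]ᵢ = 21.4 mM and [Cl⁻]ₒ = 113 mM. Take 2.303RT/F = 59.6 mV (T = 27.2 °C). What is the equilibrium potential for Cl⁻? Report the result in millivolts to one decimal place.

E = (59.6/z) · log₁₀([Cl⁻]_out/[Cl⁻]_in) with z = -1.
For an anion, dividing by z = -1 reverses the sign.
= (59.6/-1) · log₁₀(113/21.4) = -59.60 · log₁₀(5.28)
= -59.60 · (0.7227) = -43.07 mV

-43.1 mV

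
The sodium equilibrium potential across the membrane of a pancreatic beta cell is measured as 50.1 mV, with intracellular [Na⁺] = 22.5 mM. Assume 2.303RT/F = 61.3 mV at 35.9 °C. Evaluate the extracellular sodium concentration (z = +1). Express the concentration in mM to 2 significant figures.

Nernst: E = (61.3/1) · log₁₀([out]/[in]), so log₁₀([out]/[in]) = 50.1 × 1 / 61.3 = 0.8173.
[out]/[in] = 10^(0.8173) = 6.566.
[out] = 6.566 × 22.5 = 147.7 mM.

150 mM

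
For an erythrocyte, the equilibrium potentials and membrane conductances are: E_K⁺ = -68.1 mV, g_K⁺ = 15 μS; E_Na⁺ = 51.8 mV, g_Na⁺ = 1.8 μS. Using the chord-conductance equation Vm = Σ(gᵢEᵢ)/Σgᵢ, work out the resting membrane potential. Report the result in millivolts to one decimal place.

Σ gᵢEᵢ = 15·(-68.1) + 1.8·(51.8) = -928.26
Σ gᵢ = 15 + 1.8 = 16.8
Vm = -928.26 / 16.8 = -55.25 mV

-55.3 mV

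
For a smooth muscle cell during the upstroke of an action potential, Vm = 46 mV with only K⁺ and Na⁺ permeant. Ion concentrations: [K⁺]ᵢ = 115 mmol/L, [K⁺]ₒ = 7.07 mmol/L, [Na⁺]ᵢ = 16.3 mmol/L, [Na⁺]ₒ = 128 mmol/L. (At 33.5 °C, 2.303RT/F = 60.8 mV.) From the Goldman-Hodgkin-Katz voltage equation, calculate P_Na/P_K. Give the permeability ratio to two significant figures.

Let α = P_Na/P_K. GHK: Vm = 60.8·log₁₀[(Kₒ + α·Naₒ)/(Kᵢ + α·Naᵢ)].
10^(Vm/60.8) = 10^(46.0/60.8) = 5.7092
So 5.7092·(Kᵢ + α·Naᵢ) = Kₒ + α·Naₒ → α = (5.7092·115.0 − 7.07) / (128.0 − 5.7092·16.3)
α = (656.6 − 7.07) / (128.0 − 93.06) = 649.5/34.94 = 18.59

19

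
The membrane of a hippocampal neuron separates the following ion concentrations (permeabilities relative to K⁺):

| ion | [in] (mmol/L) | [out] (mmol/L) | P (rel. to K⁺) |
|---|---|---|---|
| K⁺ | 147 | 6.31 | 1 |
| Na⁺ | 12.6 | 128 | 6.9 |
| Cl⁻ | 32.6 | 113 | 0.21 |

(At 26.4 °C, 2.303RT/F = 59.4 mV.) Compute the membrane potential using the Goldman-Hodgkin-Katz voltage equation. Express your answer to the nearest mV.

Vm = 59.4 · log₁₀[(Σ P·[cation]ₒ + Σ P·[anion]ᵢ) / (Σ P·[cation]ᵢ + Σ P·[anion]ₒ)]
Numerator = 1×6.31 + 6.9×128 + 0.21×32.6 = 896.4
Denominator = 1×147 + 6.9×12.6 + 0.21×113 = 257.7
Vm = 59.4 · log₁₀(3.4787) = 59.4 × (0.5414) = 32.16 mV

32 mV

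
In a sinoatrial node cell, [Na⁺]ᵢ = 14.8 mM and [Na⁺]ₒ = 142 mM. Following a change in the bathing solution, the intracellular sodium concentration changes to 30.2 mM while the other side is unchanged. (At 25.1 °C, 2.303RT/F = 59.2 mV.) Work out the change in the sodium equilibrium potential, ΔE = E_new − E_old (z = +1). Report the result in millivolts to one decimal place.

-18.3 mV

E_old = (59.2/1)·log₁₀(142/14.8) = 58.14 mV
E_new = (59.2/1)·log₁₀(142/30.2) = 39.80 mV
ΔE = 39.80 − (58.14) = -18.34 mV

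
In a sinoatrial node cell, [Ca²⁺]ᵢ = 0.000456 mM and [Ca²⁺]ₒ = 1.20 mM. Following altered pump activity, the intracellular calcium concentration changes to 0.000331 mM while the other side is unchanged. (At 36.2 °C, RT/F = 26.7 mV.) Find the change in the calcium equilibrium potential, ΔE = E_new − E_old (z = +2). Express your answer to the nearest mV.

E_old = (26.7/2)·ln(1.20/0.000456) = 105.14 mV
E_new = (26.7/2)·ln(1.20/0.000331) = 109.41 mV
ΔE = 109.41 − (105.14) = 4.28 mV

4 mV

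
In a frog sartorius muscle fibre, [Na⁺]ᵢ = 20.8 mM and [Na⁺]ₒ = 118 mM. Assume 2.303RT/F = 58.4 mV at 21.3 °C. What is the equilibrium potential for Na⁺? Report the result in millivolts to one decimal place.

E = (58.4/z) · log₁₀([Na⁺]_out/[Na⁺]_in) with z = +1.
= (58.4/1) · log₁₀(118/20.8) = 58.40 · log₁₀(5.673)
= 58.40 · (0.7538) = 44.02 mV

44.0 mV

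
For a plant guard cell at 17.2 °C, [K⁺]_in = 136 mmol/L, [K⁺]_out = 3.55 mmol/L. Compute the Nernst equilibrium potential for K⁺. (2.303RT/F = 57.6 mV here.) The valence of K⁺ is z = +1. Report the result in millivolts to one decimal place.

-91.2 mV

E = (57.6/z) · log₁₀([K⁺]_out/[K⁺]_in) with z = +1.
= (57.6/1) · log₁₀(3.55/136) = 57.60 · log₁₀(0.0261)
= 57.60 · (-1.5833) = -91.20 mV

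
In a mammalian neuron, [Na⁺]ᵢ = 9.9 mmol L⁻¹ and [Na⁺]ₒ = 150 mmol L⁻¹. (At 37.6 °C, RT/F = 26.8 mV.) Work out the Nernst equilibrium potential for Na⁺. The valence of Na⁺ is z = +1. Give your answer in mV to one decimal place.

E = (26.8/z) · ln([Na⁺]_out/[Na⁺]_in) with z = +1.
= (26.8/1) · ln(150/9.9) = 26.80 · ln(15.15)
= 26.80 · (2.7181) = 72.85 mV

72.8 mV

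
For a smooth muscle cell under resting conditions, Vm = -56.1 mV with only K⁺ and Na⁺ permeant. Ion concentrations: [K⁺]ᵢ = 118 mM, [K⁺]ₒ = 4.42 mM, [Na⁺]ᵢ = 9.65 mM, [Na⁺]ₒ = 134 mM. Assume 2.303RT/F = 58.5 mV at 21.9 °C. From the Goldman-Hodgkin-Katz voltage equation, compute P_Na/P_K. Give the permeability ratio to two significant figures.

0.064

Let α = P_Na/P_K. GHK: Vm = 58.5·log₁₀[(Kₒ + α·Naₒ)/(Kᵢ + α·Naᵢ)].
10^(Vm/58.5) = 10^(-56.1/58.5) = 0.10991
So 0.10991·(Kᵢ + α·Naᵢ) = Kₒ + α·Naₒ → α = (0.10991·118.0 − 4.42) / (134.0 − 0.10991·9.65)
α = (12.97 − 4.42) / (134.0 − 1.061) = 8.549/132.9 = 0.06431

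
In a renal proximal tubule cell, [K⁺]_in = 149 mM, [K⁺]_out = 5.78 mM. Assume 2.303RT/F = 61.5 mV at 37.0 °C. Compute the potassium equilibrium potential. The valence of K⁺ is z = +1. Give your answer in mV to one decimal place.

E = (61.5/z) · log₁₀([K⁺]_out/[K⁺]_in) with z = +1.
= (61.5/1) · log₁₀(5.78/149) = 61.50 · log₁₀(0.03879)
= 61.50 · (-1.4113) = -86.79 mV

-86.8 mV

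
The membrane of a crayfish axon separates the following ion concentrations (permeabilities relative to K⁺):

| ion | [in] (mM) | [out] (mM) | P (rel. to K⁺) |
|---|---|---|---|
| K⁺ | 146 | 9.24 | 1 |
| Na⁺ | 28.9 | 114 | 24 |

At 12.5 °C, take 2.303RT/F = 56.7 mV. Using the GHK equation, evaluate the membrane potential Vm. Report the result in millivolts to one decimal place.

Vm = 56.7 · log₁₀[(Σ P·[cation]ₒ + Σ P·[anion]ᵢ) / (Σ P·[cation]ᵢ + Σ P·[anion]ₒ)]
Numerator = 1×9.24 + 24×114 = 2745
Denominator = 1×146 + 24×28.9 = 839.6
Vm = 56.7 · log₁₀(3.2697) = 56.7 × (0.5145) = 29.17 mV

29.2 mV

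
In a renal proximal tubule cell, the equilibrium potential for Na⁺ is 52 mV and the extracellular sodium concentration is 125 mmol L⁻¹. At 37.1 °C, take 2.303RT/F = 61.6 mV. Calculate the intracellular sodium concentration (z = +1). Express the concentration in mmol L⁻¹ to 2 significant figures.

Nernst: E = (61.6/1) · log₁₀([out]/[in]), so log₁₀([out]/[in]) = 52.0 × 1 / 61.6 = 0.8442.
[out]/[in] = 10^(0.8442) = 6.985.
[in] = 125 / 6.985 = 17.9 mmol L⁻¹.

18 mmol L⁻¹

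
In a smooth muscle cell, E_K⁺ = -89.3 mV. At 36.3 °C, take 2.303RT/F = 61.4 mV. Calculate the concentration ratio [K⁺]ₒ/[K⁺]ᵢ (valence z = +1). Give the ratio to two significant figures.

log₁₀([out]/[in]) = E·z/(61.4) = -89.3 × 1 / 61.4 = -1.4544
[out]/[in] = 10^(-1.4544) = 0.03512

0.035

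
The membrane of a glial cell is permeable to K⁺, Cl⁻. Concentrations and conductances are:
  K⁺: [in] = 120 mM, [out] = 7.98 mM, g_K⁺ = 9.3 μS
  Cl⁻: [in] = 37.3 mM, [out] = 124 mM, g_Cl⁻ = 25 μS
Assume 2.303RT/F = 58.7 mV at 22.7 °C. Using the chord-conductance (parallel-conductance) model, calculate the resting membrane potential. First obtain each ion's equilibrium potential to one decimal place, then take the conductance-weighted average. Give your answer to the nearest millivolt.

E_K⁺ = (58.7/1)·log₁₀(7.98/120) = -69.1 mV
E_Cl⁻ = (58.7/-1)·log₁₀(124/37.3) = -30.6 mV
Vm = (Σ gᵢEᵢ)/(Σ gᵢ) = (9.3·-69.1 + 25·-30.6) / (9.3 + 25)
= -1407.63 / 34.3 = -41.04 mV

-41 mV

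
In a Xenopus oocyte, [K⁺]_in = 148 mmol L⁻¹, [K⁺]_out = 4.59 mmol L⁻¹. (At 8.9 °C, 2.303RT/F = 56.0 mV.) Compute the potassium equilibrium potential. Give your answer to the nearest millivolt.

-84 mV

E = (56.0/z) · log₁₀([K⁺]_out/[K⁺]_in) with z = +1.
= (56.0/1) · log₁₀(4.59/148) = 56.00 · log₁₀(0.03101)
= 56.00 · (-1.5084) = -84.47 mV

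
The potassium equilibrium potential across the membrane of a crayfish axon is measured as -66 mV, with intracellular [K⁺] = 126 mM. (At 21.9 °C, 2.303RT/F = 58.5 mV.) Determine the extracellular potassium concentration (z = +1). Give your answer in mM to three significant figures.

Nernst: E = (58.5/1) · log₁₀([out]/[in]), so log₁₀([out]/[in]) = -66.0 × 1 / 58.5 = -1.1282.
[out]/[in] = 10^(-1.1282) = 0.07444.
[out] = 0.07444 × 126 = 9.379 mM.

9.38 mM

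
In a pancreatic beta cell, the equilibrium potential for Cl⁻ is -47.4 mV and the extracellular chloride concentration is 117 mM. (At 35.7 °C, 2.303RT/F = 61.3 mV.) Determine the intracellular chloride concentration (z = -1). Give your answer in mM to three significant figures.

Nernst: E = (61.3/-1) · log₁₀([out]/[in]), so log₁₀([out]/[in]) = -47.4 × -1 / 61.3 = 0.7732.
[out]/[in] = 10^(0.7732) = 5.933.
[in] = 117 / 5.933 = 19.72 mM.

19.7 mM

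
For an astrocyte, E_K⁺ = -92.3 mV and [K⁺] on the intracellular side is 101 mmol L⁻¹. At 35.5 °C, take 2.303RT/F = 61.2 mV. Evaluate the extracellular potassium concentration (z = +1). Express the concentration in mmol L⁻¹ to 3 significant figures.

Nernst: E = (61.2/1) · log₁₀([out]/[in]), so log₁₀([out]/[in]) = -92.3 × 1 / 61.2 = -1.5082.
[out]/[in] = 10^(-1.5082) = 0.03103.
[out] = 0.03103 × 101 = 3.134 mmol L⁻¹.

3.13 mmol L⁻¹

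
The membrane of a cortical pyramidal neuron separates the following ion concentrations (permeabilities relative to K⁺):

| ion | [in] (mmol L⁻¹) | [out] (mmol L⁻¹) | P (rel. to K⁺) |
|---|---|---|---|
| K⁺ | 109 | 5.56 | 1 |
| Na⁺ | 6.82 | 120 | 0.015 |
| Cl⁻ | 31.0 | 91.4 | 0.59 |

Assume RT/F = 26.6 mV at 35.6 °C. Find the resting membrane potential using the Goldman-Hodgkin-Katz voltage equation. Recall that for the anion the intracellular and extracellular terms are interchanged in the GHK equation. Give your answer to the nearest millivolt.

-49 mV

Vm = 26.6 · ln[(Σ P·[cation]ₒ + Σ P·[anion]ᵢ) / (Σ P·[cation]ᵢ + Σ P·[anion]ₒ)]
Numerator = 1×5.56 + 0.015×120 + 0.59×31.0 = 25.65
Denominator = 1×109 + 0.015×6.82 + 0.59×91.4 = 163
Vm = 26.6 · ln(0.15733) = 26.6 × (-1.8494) = -49.19 mV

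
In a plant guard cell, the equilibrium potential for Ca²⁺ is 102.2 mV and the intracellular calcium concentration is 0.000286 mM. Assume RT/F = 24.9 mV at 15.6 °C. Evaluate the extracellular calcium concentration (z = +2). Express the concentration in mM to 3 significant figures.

Nernst: E = (24.9/2) · ln([out]/[in]), so ln([out]/[in]) = 102.2 × 2 / 24.9 = 8.2088.
[out]/[in] = e^(8.2088) = 3673.
[out] = 3673 × 0.000286 = 1.051 mM.

1.05 mM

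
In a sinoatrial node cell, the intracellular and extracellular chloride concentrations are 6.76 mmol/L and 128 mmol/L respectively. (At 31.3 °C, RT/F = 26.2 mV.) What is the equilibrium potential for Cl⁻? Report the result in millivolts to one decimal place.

E = (26.2/z) · ln([Cl⁻]_out/[Cl⁻]_in) with z = -1.
For an anion, dividing by z = -1 reverses the sign.
= (26.2/-1) · ln(128/6.76) = -26.20 · ln(18.93)
= -26.20 · (2.9410) = -77.05 mV

-77.1 mV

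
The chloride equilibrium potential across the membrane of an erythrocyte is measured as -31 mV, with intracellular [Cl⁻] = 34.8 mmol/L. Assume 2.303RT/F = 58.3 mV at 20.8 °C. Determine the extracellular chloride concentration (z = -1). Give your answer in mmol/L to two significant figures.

Nernst: E = (58.3/-1) · log₁₀([out]/[in]), so log₁₀([out]/[in]) = -31.0 × -1 / 58.3 = 0.5317.
[out]/[in] = 10^(0.5317) = 3.402.
[out] = 3.402 × 34.8 = 118.4 mmol/L.

120 mmol/L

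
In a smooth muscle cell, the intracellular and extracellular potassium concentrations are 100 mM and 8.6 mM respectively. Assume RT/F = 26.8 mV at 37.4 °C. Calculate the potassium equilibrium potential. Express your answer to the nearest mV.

-66 mV

E = (26.8/z) · ln([K⁺]_out/[K⁺]_in) with z = +1.
= (26.8/1) · ln(8.6/100) = 26.80 · ln(0.086)
= 26.80 · (-2.4534) = -65.75 mV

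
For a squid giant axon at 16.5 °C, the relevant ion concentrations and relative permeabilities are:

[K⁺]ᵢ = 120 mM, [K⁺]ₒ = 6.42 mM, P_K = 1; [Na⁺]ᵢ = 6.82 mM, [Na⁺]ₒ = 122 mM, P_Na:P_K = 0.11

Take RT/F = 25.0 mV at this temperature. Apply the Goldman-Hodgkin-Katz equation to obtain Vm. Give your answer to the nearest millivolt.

-45 mV

Vm = 25.0 · ln[(Σ P·[cation]ₒ + Σ P·[anion]ᵢ) / (Σ P·[cation]ᵢ + Σ P·[anion]ₒ)]
Numerator = 1×6.42 + 0.11×122 = 19.84
Denominator = 1×120 + 0.11×6.82 = 120.8
Vm = 25.0 · ln(0.16431) = 25.0 × (-1.8060) = -45.15 mV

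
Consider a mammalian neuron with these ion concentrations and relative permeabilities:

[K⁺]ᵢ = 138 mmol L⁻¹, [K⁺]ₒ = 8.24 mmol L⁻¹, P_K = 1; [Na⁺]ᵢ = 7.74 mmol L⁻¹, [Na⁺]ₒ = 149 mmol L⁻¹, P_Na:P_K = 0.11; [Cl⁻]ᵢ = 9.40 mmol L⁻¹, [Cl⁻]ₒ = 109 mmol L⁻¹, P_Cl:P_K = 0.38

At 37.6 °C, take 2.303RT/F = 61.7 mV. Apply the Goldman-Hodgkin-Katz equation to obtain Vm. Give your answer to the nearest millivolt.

Vm = 61.7 · log₁₀[(Σ P·[cation]ₒ + Σ P·[anion]ᵢ) / (Σ P·[cation]ᵢ + Σ P·[anion]ₒ)]
Numerator = 1×8.24 + 0.11×149 + 0.38×9.40 = 28.2
Denominator = 1×138 + 0.11×7.74 + 0.38×109 = 180.3
Vm = 61.7 · log₁₀(0.15644) = 61.7 × (-0.8056) = -49.71 mV

-50 mV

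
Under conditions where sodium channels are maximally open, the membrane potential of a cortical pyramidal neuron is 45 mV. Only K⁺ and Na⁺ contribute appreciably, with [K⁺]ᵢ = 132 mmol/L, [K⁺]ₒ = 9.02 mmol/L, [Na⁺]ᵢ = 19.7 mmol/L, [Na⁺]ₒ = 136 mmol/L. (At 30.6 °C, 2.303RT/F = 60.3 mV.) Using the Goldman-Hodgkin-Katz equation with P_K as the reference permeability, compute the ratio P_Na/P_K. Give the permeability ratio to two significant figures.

28

Let α = P_Na/P_K. GHK: Vm = 60.3·log₁₀[(Kₒ + α·Naₒ)/(Kᵢ + α·Naᵢ)].
10^(Vm/60.3) = 10^(45.0/60.3) = 5.5753
So 5.5753·(Kᵢ + α·Naᵢ) = Kₒ + α·Naₒ → α = (5.5753·132.0 − 9.02) / (136.0 − 5.5753·19.7)
α = (735.9 − 9.02) / (136.0 − 109.8) = 726.9/26.17 = 27.78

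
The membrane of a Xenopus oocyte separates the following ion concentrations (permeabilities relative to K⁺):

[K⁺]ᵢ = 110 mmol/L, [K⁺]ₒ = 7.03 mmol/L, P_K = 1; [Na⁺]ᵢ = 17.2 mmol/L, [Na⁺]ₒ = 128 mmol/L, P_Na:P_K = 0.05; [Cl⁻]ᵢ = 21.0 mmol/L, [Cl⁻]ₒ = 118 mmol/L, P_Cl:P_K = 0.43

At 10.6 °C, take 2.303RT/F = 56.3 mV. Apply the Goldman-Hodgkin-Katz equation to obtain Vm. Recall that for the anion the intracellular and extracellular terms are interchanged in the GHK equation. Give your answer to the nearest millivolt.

Vm = 56.3 · log₁₀[(Σ P·[cation]ₒ + Σ P·[anion]ᵢ) / (Σ P·[cation]ᵢ + Σ P·[anion]ₒ)]
Numerator = 1×7.03 + 0.05×128 + 0.43×21.0 = 22.46
Denominator = 1×110 + 0.05×17.2 + 0.43×118 = 161.6
Vm = 56.3 · log₁₀(0.13899) = 56.3 × (-0.8570) = -48.25 mV

-48 mV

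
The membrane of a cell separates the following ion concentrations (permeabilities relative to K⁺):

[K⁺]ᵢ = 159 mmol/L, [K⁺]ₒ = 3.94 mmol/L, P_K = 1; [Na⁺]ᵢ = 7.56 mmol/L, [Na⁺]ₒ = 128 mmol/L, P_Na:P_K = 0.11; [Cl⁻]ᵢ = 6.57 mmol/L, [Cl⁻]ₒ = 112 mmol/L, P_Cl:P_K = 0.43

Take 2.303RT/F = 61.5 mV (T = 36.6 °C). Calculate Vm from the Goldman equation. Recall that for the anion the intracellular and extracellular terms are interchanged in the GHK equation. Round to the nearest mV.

-61 mV

Vm = 61.5 · log₁₀[(Σ P·[cation]ₒ + Σ P·[anion]ᵢ) / (Σ P·[cation]ᵢ + Σ P·[anion]ₒ)]
Numerator = 1×3.94 + 0.11×128 + 0.43×6.57 = 20.85
Denominator = 1×159 + 0.11×7.56 + 0.43×112 = 208
Vm = 61.5 · log₁₀(0.10022) = 61.5 × (-0.9990) = -61.44 mV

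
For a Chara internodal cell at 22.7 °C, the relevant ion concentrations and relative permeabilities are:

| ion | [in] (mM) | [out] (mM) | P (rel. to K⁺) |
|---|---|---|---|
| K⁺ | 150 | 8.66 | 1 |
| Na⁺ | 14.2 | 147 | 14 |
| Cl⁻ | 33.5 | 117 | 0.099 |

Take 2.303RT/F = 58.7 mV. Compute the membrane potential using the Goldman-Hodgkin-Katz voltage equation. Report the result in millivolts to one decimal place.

44.6 mV

Vm = 58.7 · log₁₀[(Σ P·[cation]ₒ + Σ P·[anion]ᵢ) / (Σ P·[cation]ᵢ + Σ P·[anion]ₒ)]
Numerator = 1×8.66 + 14×147 + 0.099×33.5 = 2070
Denominator = 1×150 + 14×14.2 + 0.099×117 = 360.4
Vm = 58.7 · log₁₀(5.7438) = 58.7 × (0.7592) = 44.57 mV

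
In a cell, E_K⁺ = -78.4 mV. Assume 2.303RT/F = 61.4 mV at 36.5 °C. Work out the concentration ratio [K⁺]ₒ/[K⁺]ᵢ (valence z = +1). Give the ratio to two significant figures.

log₁₀([out]/[in]) = E·z/(61.4) = -78.4 × 1 / 61.4 = -1.2769
[out]/[in] = 10^(-1.2769) = 0.05286

0.053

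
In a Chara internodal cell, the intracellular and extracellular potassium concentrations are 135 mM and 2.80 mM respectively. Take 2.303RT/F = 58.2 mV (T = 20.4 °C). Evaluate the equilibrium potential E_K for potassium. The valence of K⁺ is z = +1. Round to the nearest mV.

E = (58.2/z) · log₁₀([K⁺]_out/[K⁺]_in) with z = +1.
= (58.2/1) · log₁₀(2.80/135) = 58.20 · log₁₀(0.02074)
= 58.20 · (-1.6832) = -97.96 mV

-98 mV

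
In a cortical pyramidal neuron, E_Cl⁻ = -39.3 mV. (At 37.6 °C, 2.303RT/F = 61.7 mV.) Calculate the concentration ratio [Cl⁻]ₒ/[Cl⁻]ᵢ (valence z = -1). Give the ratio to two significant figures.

log₁₀([out]/[in]) = E·z/(61.7) = -39.3 × -1 / 61.7 = 0.6370
[out]/[in] = 10^(0.6370) = 4.335

4.3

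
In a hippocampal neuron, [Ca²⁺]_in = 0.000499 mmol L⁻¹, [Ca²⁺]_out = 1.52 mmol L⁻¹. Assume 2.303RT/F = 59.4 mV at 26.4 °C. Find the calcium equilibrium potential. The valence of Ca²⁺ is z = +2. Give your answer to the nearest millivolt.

103 mV

E = (59.4/z) · log₁₀([Ca²⁺]_out/[Ca²⁺]_in) with z = +2.
= (59.4/2) · log₁₀(1.52/0.000499) = 29.70 · log₁₀(3046)
= 29.70 · (3.4837) = 103.47 mV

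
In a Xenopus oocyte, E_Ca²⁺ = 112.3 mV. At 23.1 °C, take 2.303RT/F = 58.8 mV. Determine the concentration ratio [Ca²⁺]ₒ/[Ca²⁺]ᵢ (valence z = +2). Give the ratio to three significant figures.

log₁₀([out]/[in]) = E·z/(58.8) = 112.3 × 2 / 58.8 = 3.8197
[out]/[in] = 10^(3.8197) = 6603

6600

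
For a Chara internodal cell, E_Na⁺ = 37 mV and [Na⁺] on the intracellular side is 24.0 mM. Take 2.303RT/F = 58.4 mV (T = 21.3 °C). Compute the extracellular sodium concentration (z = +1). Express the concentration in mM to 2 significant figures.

Nernst: E = (58.4/1) · log₁₀([out]/[in]), so log₁₀([out]/[in]) = 37.0 × 1 / 58.4 = 0.6336.
[out]/[in] = 10^(0.6336) = 4.301.
[out] = 4.301 × 24.0 = 103.2 mM.

100 mM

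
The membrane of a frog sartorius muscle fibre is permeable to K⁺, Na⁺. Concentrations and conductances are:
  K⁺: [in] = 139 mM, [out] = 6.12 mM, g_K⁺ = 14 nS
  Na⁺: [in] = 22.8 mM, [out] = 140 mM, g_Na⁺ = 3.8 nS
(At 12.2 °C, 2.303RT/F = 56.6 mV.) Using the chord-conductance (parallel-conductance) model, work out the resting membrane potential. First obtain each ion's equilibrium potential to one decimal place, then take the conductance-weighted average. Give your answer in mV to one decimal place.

-50.9 mV

E_K⁺ = (56.6/1)·log₁₀(6.12/139) = -76.8 mV
E_Na⁺ = (56.6/1)·log₁₀(140/22.8) = 44.6 mV
Vm = (Σ gᵢEᵢ)/(Σ gᵢ) = (14·-76.8 + 3.8·44.6) / (14 + 3.8)
= -905.72 / 17.8 = -50.88 mV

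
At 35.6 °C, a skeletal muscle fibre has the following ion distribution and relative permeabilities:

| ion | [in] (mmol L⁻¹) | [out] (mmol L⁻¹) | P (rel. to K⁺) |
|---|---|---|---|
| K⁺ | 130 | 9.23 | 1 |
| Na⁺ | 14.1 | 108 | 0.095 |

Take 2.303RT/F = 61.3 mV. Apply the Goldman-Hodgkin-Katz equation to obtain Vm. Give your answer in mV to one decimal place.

-50.8 mV

Vm = 61.3 · log₁₀[(Σ P·[cation]ₒ + Σ P·[anion]ᵢ) / (Σ P·[cation]ᵢ + Σ P·[anion]ₒ)]
Numerator = 1×9.23 + 0.095×108 = 19.49
Denominator = 1×130 + 0.095×14.1 = 131.3
Vm = 61.3 · log₁₀(0.14839) = 61.3 × (-0.8286) = -50.79 mV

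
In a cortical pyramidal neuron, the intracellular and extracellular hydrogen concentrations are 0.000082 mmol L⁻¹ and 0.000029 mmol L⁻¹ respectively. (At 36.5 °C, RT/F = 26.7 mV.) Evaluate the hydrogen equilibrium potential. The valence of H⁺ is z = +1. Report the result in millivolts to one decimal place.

-27.8 mV

E = (26.7/z) · ln([H⁺]_out/[H⁺]_in) with z = +1.
= (26.7/1) · ln(0.000029/0.000082) = 26.70 · ln(0.3537)
= 26.70 · (-1.0394) = -27.75 mV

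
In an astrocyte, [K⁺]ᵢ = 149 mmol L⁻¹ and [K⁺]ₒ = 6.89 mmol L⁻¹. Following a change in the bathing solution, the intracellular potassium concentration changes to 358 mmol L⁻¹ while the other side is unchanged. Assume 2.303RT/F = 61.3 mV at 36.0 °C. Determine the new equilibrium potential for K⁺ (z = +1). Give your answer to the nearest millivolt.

After the shift: [K⁺]_out = 6.89, [K⁺]_in = 358 mmol L⁻¹.
E_new = (61.3/1)·log₁₀(6.89/358) = 61.30 · (-1.7157) = -105.17 mV

-105 mV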